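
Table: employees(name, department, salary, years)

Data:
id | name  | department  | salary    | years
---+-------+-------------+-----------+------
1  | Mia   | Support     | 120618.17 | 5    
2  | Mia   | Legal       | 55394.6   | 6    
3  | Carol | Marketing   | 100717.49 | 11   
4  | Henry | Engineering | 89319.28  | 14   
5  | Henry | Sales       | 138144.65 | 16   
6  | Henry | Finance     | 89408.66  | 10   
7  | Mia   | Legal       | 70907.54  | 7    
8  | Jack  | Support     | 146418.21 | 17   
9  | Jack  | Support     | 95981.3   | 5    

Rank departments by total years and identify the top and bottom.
SELECT department, SUM(years)
FROM employees
GROUP BY department
ORDER BY SUM(years)

All groups:
  Finance: 10
  Marketing: 11
  Legal: 13
  Engineering: 14
  Sales: 16
  Support: 27

Highest: Support (27)
Lowest: Finance (10)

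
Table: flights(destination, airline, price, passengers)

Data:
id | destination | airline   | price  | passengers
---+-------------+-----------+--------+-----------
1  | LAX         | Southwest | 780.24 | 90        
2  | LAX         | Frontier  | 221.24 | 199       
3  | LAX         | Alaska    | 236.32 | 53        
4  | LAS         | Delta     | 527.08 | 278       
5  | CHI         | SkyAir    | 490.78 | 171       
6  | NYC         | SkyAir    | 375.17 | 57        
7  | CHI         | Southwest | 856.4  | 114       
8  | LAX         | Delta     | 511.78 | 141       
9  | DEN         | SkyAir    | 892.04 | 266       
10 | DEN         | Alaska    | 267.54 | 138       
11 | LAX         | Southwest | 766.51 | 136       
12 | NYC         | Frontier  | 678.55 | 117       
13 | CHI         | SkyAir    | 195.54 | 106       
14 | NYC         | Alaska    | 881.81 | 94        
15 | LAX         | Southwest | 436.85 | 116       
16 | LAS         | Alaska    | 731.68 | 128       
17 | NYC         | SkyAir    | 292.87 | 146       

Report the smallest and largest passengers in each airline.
SELECT airline, MIN(passengers), MAX(passengers)
FROM flights
GROUP BY airline

Result:
  Alaska: min=53, max=138
  Delta: min=141, max=278
  Frontier: min=117, max=199
  SkyAir: min=57, max=266
  Southwest: min=90, max=136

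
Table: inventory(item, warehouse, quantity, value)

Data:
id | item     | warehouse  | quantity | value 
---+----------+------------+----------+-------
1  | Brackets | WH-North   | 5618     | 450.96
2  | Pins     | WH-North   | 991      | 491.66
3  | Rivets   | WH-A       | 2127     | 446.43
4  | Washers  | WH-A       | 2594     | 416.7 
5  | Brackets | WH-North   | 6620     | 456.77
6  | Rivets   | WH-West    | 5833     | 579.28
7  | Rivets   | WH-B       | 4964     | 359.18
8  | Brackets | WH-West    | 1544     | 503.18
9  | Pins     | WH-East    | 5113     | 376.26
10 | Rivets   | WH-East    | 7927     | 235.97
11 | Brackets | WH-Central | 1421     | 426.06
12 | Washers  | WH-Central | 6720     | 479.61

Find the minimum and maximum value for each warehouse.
SELECT warehouse, MIN(value), MAX(value)
FROM inventory
GROUP BY warehouse

Result:
  WH-A: min=416.70, max=446.43
  WH-B: min=359.18, max=359.18
  WH-Central: min=426.06, max=479.61
  WH-East: min=235.97, max=376.26
  WH-North: min=450.96, max=491.66
  WH-West: min=503.18, max=579.28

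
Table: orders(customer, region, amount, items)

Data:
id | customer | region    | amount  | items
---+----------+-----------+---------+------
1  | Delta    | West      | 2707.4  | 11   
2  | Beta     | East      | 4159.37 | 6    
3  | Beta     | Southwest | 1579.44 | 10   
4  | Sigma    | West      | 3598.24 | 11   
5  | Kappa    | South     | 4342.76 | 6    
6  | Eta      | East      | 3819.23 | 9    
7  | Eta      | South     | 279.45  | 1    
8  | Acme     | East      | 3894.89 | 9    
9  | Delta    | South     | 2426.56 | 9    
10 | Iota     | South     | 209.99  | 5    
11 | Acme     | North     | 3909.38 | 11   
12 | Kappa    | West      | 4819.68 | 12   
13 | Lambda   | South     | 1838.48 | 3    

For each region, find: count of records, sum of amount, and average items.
SELECT region,
       COUNT(*) as cnt,
       SUM(amount) as total_amount,
       AVG(items) as avg_items
FROM orders
GROUP BY region

Result:
  East: 3 records, 11873.49 total amount, 8.00 avg items
  North: 1 records, 3909.38 total amount, 11.00 avg items
  South: 5 records, 9097.24 total amount, 4.80 avg items
  Southwest: 1 records, 1579.44 total amount, 10.00 avg items
  West: 3 records, 11125.32 total amount, 11.33 avg items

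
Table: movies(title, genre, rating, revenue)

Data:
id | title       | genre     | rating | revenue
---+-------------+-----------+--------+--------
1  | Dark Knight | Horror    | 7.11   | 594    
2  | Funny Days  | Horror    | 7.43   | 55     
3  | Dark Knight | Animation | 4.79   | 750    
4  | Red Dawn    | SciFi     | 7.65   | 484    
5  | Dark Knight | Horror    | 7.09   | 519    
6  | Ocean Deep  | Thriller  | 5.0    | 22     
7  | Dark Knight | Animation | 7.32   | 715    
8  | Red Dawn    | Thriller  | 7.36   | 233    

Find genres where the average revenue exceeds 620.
SELECT genre, AVG(revenue)
FROM movies
GROUP BY genre
HAVING AVG(revenue) > 620

Result:
  Animation: avg=732.50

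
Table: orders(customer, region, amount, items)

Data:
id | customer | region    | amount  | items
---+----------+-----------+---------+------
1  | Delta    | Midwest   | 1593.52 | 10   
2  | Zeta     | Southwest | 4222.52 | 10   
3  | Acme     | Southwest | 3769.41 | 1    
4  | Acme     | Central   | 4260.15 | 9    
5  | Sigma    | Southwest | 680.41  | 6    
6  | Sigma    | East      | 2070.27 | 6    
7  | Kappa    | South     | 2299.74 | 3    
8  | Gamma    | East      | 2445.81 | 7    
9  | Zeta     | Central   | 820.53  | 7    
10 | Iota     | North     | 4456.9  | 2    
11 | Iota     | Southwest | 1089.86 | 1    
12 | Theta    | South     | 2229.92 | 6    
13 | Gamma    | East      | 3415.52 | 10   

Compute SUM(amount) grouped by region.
SELECT region, SUM(amount) as result
FROM orders
GROUP BY region

Result:
  Central: 5080.68
  East: 7931.60
  Midwest: 1593.52
  North: 4456.90
  South: 4529.66
  Southwest: 9762.20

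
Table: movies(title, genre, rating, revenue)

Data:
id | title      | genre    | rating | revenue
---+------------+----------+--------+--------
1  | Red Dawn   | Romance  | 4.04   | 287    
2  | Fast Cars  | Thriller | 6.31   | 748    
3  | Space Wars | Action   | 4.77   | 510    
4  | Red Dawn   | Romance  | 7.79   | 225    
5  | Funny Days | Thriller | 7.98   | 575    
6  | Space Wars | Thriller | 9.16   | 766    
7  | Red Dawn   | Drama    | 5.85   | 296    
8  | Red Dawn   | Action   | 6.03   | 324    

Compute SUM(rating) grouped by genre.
SELECT genre, SUM(rating) as result
FROM movies
GROUP BY genre

Result:
  Action: 10.80
  Drama: 5.85
  Romance: 11.83
  Thriller: 23.45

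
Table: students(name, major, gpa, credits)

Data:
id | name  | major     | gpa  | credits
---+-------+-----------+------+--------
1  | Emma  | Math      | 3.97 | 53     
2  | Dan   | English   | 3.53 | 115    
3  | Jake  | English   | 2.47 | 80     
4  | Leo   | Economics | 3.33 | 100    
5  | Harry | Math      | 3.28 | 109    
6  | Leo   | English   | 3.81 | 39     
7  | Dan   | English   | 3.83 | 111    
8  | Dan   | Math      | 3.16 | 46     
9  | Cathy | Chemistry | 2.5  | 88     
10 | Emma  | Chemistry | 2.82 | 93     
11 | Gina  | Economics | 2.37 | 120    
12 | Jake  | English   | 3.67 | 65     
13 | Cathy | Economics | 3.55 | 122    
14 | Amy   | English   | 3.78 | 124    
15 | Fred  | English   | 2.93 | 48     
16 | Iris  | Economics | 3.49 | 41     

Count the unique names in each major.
SELECT major, COUNT(DISTINCT name)
FROM students
GROUP BY major

Result:
  Chemistry: 2 distinct
  Economics: 4 distinct
  English: 5 distinct
  Math: 3 distinct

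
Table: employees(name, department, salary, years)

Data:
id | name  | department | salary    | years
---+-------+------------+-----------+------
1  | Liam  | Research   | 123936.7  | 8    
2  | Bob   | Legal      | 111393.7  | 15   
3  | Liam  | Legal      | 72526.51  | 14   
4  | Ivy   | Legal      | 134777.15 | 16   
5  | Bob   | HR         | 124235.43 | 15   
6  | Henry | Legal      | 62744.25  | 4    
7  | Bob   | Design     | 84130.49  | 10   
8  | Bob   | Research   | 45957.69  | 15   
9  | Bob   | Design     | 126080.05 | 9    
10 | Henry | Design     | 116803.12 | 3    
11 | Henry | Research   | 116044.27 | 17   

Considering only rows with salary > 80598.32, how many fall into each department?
SELECT department, COUNT(*)
FROM employees
WHERE salary > 80598.32
GROUP BY department

Note: WHERE filters rows before grouping.

Result:
  Design: 3
  HR: 1
  Legal: 2
  Research: 2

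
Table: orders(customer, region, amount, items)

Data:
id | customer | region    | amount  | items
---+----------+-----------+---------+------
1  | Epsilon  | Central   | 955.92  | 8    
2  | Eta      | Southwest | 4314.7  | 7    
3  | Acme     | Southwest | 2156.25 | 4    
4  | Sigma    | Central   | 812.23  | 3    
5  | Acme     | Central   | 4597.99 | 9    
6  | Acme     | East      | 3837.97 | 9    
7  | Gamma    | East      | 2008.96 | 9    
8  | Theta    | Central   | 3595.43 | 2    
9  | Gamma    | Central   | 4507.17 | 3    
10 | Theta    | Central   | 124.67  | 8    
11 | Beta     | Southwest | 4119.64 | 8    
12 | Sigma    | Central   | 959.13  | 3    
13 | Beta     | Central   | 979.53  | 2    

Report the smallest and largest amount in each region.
SELECT region, MIN(amount), MAX(amount)
FROM orders
GROUP BY region

Result:
  Central: min=124.67, max=4597.99
  East: min=2008.96, max=3837.97
  Southwest: min=2156.25, max=4314.70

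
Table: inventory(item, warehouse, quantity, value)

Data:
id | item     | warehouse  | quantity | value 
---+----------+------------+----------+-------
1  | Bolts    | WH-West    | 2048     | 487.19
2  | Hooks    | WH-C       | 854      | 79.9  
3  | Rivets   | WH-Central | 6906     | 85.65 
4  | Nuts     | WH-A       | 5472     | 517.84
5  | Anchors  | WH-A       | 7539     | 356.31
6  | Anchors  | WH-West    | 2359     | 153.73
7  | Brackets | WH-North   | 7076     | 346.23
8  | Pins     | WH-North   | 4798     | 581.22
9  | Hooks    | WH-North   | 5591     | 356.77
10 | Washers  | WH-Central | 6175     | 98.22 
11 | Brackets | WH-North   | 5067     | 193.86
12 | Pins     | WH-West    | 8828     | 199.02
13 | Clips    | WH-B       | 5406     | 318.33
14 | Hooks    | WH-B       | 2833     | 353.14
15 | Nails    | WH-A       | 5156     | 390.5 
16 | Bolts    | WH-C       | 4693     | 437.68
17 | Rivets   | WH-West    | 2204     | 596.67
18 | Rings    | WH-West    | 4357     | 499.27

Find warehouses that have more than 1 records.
SELECT warehouse, COUNT(*) as cnt
FROM inventory
GROUP BY warehouse
HAVING COUNT(*) > 1

Result:
  WH-A: 3
  WH-B: 2
  WH-C: 2
  WH-Central: 2
  WH-North: 4
  WH-West: 5

Note: HAVING filters groups after aggregation, WHERE filters rows before.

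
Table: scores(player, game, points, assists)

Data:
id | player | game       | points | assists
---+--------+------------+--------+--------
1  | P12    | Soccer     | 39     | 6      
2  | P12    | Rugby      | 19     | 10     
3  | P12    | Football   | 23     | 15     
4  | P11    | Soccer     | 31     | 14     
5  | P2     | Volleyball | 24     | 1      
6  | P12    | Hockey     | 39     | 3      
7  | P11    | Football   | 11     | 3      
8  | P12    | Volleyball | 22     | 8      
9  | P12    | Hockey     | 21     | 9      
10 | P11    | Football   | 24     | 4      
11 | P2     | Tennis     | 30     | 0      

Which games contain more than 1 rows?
SELECT game, COUNT(*) as cnt
FROM scores
GROUP BY game
HAVING COUNT(*) > 1

Result:
  Football: 3
  Hockey: 2
  Soccer: 2
  Volleyball: 2

Note: HAVING filters groups after aggregation, WHERE filters rows before.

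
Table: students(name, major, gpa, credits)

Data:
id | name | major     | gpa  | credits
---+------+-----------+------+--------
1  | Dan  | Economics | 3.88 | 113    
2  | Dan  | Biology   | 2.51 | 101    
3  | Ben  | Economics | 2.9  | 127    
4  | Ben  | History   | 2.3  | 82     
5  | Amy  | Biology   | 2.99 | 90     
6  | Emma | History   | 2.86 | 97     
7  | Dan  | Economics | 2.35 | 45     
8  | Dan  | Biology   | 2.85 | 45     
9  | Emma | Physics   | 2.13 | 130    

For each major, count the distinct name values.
SELECT major, COUNT(DISTINCT name)
FROM students
GROUP BY major

Result:
  Biology: 2 distinct
  Economics: 2 distinct
  History: 2 distinct
  Physics: 1 distinct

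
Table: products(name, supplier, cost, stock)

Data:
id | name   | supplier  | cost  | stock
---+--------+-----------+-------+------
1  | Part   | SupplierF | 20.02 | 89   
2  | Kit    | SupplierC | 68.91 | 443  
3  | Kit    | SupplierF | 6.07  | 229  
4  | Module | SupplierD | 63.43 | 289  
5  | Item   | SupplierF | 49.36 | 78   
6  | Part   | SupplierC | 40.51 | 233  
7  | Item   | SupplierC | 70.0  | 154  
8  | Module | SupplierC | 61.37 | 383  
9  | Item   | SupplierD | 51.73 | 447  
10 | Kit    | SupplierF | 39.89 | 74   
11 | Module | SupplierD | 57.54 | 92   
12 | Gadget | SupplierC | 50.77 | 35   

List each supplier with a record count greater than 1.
SELECT supplier, COUNT(*) as cnt
FROM products
GROUP BY supplier
HAVING COUNT(*) > 1

Result:
  SupplierC: 5
  SupplierD: 3
  SupplierF: 4

Note: HAVING filters groups after aggregation, WHERE filters rows before.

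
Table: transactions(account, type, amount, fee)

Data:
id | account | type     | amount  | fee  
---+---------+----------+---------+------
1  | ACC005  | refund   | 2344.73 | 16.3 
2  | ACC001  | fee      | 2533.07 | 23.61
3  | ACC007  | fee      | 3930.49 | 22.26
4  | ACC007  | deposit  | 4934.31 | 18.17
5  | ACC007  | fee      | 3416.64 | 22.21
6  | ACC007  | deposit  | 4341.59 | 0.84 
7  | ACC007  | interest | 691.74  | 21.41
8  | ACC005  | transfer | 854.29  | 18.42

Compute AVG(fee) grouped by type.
SELECT type, AVG(fee) as result
FROM transactions
GROUP BY type

Result:
  deposit: 9.51
  fee: 22.69
  interest: 21.41
  refund: 16.30
  transfer: 18.42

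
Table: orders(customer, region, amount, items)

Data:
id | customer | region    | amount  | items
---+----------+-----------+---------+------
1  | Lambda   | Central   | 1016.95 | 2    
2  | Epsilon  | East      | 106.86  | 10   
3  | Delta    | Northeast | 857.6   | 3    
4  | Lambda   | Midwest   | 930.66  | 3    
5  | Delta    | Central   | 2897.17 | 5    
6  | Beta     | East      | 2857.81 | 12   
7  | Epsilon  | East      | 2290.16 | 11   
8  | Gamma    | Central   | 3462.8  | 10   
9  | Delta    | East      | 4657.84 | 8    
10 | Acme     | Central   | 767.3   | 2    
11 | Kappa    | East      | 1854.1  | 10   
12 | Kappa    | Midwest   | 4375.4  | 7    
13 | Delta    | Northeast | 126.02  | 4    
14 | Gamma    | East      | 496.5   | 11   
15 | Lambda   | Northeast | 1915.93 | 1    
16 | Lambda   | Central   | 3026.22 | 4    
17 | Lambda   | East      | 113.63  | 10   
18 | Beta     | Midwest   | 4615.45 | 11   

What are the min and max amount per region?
SELECT region, MIN(amount), MAX(amount)
FROM orders
GROUP BY region

Result:
  Central: min=767.30, max=3462.80
  East: min=106.86, max=4657.84
  Midwest: min=930.66, max=4615.45
  Northeast: min=126.02, max=1915.93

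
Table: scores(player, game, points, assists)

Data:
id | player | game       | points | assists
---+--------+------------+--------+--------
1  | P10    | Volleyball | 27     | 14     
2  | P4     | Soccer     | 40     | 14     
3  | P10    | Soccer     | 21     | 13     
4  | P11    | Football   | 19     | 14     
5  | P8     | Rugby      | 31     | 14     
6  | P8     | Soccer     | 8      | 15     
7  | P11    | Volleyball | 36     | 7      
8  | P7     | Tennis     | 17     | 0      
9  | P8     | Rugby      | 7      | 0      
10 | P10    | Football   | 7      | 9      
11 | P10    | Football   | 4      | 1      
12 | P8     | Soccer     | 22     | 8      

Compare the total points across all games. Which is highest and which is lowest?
SELECT game, SUM(points)
FROM scores
GROUP BY game
ORDER BY SUM(points)

All groups:
  Tennis: 17
  Football: 30
  Rugby: 38
  Volleyball: 63
  Soccer: 91

Highest: Soccer (91)
Lowest: Tennis (17)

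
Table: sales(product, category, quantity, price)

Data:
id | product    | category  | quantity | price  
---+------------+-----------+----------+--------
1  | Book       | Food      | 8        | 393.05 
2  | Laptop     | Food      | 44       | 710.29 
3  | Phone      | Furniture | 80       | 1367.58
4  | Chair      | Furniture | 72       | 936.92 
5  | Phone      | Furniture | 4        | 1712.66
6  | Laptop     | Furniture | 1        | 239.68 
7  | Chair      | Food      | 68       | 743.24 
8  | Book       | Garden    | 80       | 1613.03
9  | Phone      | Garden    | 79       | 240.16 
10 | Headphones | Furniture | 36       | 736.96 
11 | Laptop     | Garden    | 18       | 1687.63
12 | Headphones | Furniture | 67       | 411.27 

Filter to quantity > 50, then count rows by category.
SELECT category, COUNT(*)
FROM sales
WHERE quantity > 50
GROUP BY category

Note: WHERE filters rows before grouping.

Result:
  Food: 1
  Furniture: 3
  Garden: 2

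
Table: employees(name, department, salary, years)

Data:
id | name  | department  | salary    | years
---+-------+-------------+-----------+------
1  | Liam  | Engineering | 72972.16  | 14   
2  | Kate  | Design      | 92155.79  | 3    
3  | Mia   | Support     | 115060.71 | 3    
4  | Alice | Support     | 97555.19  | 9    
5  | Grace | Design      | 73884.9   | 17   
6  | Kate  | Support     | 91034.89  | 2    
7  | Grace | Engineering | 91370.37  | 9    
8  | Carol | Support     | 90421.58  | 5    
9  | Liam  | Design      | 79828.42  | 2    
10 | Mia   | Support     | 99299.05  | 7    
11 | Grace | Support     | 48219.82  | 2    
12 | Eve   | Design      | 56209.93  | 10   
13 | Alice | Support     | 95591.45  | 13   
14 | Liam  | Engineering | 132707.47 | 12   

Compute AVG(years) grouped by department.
SELECT department, AVG(years) as result
FROM employees
GROUP BY department

Result:
  Design: 8.00
  Engineering: 11.67
  Support: 5.86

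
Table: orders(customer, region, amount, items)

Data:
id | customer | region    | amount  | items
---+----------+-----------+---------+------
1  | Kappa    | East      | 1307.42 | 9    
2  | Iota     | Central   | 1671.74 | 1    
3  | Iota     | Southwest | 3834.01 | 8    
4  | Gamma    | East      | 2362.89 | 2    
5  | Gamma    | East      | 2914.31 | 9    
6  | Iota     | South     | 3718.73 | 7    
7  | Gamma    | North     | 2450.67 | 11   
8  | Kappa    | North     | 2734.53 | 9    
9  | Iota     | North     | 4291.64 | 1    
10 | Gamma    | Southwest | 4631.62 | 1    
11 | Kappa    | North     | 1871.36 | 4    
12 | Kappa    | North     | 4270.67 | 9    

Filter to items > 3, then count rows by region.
SELECT region, COUNT(*)
FROM orders
WHERE items > 3
GROUP BY region

Note: WHERE filters rows before grouping.

Result:
  East: 2
  North: 4
  South: 1
  Southwest: 1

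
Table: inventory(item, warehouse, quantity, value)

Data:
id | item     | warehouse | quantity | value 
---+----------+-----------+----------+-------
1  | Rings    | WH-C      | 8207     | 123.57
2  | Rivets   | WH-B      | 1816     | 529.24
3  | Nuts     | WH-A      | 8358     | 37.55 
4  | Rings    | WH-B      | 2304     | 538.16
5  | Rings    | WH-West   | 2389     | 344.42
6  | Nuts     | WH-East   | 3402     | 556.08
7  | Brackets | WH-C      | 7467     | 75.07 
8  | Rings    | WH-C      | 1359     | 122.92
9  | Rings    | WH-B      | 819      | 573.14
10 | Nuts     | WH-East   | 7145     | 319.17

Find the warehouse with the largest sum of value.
SELECT warehouse, SUM(value) as val
FROM inventory
GROUP BY warehouse
ORDER BY val DESC
LIMIT 1

Result: WH-B with sum(value) = 1640.54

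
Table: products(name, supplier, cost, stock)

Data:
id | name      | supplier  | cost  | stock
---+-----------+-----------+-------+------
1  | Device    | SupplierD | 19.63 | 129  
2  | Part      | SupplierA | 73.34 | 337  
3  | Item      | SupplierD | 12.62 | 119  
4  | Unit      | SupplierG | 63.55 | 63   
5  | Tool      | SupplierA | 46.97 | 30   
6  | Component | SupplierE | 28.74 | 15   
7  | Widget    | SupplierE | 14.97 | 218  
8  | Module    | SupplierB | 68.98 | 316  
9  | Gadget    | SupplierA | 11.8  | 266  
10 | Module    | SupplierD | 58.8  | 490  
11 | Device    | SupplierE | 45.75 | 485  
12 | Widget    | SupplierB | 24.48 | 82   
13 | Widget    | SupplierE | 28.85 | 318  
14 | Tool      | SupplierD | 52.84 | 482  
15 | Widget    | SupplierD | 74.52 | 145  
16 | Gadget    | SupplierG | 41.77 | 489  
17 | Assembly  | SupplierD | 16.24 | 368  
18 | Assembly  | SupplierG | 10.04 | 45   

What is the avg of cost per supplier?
SELECT supplier, AVG(cost) as result
FROM products
GROUP BY supplier

Result:
  SupplierA: 44.04
  SupplierB: 46.73
  SupplierD: 39.11
  SupplierE: 29.58
  SupplierG: 38.45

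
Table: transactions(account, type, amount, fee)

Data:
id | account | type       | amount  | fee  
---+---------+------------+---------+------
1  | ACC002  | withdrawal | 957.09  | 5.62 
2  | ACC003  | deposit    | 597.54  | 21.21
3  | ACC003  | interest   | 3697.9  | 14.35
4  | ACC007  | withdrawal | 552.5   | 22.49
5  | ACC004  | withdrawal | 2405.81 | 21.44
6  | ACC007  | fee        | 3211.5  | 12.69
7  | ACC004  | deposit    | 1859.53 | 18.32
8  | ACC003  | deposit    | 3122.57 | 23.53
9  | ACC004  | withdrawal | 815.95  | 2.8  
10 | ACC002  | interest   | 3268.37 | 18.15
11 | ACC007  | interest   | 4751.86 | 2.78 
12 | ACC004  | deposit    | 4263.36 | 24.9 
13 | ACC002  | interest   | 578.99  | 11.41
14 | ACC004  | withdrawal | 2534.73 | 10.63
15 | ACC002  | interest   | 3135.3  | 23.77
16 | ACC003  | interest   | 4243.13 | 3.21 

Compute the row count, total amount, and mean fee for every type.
SELECT type,
       COUNT(*) as cnt,
       SUM(amount) as total_amount,
       AVG(fee) as avg_fee
FROM transactions
GROUP BY type

Result:
  deposit: 4 records, 9843.00 total amount, 21.99 avg fee
  fee: 1 records, 3211.50 total amount, 12.69 avg fee
  interest: 6 records, 19675.55 total amount, 12.28 avg fee
  withdrawal: 5 records, 7266.08 total amount, 12.60 avg fee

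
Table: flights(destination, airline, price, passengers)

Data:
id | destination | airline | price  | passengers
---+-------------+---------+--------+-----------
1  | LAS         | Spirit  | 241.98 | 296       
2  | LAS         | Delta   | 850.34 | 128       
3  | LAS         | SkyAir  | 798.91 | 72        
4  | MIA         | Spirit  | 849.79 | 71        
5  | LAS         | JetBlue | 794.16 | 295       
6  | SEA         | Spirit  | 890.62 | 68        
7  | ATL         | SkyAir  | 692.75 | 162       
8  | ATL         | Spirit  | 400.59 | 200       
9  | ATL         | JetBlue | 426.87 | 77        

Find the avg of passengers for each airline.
SELECT airline, AVG(passengers) as result
FROM flights
GROUP BY airline

Result:
  Delta: 128.00
  JetBlue: 186.00
  SkyAir: 117.00
  Spirit: 158.75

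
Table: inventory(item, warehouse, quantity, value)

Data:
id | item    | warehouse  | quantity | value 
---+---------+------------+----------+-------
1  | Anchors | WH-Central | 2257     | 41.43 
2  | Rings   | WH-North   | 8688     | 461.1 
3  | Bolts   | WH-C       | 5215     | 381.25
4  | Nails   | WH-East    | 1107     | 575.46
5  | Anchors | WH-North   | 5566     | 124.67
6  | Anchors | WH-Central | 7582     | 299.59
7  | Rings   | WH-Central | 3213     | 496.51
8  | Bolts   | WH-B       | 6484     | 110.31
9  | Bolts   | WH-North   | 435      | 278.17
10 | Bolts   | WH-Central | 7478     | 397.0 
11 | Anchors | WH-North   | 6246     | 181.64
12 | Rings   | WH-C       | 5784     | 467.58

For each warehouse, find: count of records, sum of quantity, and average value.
SELECT warehouse,
       COUNT(*) as cnt,
       SUM(quantity) as total_quantity,
       AVG(value) as avg_value
FROM inventory
GROUP BY warehouse

Result:
  WH-B: 1 records, 6484 total quantity, 110.31 avg value
  WH-C: 2 records, 10999 total quantity, 424.42 avg value
  WH-Central: 4 records, 20530 total quantity, 308.63 avg value
  WH-East: 1 records, 1107 total quantity, 575.46 avg value
  WH-North: 4 records, 20935 total quantity, 261.40 avg value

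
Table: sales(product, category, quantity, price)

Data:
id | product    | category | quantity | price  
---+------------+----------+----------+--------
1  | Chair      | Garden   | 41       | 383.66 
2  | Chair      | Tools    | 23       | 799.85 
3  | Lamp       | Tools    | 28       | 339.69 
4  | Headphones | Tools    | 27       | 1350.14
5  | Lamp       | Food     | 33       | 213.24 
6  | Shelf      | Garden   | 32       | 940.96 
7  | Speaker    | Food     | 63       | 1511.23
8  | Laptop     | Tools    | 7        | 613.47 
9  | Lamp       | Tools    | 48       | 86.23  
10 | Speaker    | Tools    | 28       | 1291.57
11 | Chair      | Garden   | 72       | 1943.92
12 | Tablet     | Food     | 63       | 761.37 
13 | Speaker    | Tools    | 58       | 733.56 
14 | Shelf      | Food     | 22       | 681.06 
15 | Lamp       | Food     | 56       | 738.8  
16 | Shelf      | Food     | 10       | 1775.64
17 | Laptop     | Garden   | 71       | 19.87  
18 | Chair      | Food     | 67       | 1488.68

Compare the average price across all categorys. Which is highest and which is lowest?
SELECT category, AVG(price)
FROM sales
GROUP BY category
ORDER BY AVG(price)

All groups:
  Tools: 744.93
  Garden: 822.10
  Food: 1024.29

Highest: Food (1024.29)
Lowest: Tools (744.93)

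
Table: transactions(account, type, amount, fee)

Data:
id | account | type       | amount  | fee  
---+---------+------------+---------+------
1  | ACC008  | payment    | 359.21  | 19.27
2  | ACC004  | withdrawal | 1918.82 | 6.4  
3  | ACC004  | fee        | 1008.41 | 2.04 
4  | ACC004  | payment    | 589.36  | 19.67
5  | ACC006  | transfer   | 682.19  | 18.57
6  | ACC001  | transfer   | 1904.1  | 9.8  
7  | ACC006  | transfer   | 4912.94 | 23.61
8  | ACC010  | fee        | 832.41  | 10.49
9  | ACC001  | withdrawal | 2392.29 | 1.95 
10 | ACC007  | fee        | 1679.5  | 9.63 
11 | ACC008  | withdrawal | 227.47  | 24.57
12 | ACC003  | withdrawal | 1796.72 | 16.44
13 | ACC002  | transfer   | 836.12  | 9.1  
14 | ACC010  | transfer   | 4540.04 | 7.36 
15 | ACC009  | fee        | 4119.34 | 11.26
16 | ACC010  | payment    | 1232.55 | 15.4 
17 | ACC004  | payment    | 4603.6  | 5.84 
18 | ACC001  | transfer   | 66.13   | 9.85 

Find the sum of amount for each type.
SELECT type, SUM(amount) as result
FROM transactions
GROUP BY type

Result:
  fee: 7639.66
  payment: 6784.72
  transfer: 12941.52
  withdrawal: 6335.30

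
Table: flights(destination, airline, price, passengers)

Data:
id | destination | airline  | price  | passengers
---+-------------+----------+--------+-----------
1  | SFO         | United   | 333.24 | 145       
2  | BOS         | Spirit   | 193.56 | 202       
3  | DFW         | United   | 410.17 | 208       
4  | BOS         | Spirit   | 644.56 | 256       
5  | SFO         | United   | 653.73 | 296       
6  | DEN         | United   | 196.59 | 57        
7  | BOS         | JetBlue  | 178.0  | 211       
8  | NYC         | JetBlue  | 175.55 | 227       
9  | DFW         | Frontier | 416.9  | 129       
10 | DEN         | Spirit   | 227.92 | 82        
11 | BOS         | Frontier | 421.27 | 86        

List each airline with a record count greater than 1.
SELECT airline, COUNT(*) as cnt
FROM flights
GROUP BY airline
HAVING COUNT(*) > 1

Result:
  Frontier: 2
  JetBlue: 2
  Spirit: 3
  United: 4

Note: HAVING filters groups after aggregation, WHERE filters rows before.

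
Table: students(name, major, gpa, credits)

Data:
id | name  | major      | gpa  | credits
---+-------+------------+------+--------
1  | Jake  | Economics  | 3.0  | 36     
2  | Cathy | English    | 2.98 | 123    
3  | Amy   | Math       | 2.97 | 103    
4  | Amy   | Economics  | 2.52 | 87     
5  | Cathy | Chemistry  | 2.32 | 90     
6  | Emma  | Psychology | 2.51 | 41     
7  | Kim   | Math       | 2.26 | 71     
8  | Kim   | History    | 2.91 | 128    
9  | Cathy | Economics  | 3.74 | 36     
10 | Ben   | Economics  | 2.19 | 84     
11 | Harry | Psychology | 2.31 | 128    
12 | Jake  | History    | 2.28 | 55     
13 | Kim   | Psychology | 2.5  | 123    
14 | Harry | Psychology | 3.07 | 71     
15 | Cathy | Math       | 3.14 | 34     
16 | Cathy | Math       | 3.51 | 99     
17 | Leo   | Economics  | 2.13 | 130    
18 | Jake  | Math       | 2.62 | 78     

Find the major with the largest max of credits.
SELECT major, MAX(credits) as val
FROM students
GROUP BY major
ORDER BY val DESC
LIMIT 1

Result: Economics with max(credits) = 130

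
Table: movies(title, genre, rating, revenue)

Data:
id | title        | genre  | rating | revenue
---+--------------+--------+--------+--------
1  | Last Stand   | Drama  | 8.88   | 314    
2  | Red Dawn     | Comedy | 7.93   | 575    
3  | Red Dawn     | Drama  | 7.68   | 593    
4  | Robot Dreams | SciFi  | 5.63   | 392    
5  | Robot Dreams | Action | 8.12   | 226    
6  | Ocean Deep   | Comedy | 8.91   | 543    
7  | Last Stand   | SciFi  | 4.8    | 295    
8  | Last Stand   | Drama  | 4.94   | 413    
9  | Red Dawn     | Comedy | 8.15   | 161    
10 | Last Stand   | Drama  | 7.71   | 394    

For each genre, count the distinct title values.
SELECT genre, COUNT(DISTINCT title)
FROM movies
GROUP BY genre

Result:
  Action: 1 distinct
  Comedy: 2 distinct
  Drama: 2 distinct
  SciFi: 2 distinct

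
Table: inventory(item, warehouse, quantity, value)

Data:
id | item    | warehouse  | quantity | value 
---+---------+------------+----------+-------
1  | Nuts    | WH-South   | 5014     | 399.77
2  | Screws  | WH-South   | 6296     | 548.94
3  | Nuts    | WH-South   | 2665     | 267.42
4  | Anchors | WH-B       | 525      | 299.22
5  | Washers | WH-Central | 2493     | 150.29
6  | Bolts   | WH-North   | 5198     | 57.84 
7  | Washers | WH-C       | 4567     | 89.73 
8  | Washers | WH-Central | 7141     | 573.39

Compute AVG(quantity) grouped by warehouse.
SELECT warehouse, AVG(quantity) as result
FROM inventory
GROUP BY warehouse

Result:
  WH-B: 525.00
  WH-C: 4567.00
  WH-Central: 4817.00
  WH-North: 5198.00
  WH-South: 4658.33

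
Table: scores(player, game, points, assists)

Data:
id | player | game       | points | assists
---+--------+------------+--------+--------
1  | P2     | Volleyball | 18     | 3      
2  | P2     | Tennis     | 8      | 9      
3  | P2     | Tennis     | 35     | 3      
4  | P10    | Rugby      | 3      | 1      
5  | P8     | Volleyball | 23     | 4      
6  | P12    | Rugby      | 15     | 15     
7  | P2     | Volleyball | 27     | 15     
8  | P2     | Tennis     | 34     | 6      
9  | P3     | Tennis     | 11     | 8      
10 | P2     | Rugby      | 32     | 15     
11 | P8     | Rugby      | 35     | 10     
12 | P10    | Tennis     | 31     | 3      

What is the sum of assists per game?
SELECT game, SUM(assists) as result
FROM scores
GROUP BY game

Result:
  Rugby: 41
  Tennis: 29
  Volleyball: 22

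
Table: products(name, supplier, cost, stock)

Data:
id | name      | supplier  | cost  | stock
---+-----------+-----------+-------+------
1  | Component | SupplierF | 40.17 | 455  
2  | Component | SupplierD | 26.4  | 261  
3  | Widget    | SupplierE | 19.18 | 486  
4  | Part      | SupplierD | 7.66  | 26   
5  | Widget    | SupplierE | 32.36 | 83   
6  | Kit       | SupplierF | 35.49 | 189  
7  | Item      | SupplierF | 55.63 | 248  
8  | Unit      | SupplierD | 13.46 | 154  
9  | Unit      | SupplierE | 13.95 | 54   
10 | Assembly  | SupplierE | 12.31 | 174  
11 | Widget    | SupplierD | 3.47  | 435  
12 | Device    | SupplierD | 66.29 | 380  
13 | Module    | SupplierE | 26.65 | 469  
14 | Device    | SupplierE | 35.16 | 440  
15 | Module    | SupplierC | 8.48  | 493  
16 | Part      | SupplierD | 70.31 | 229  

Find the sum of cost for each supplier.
SELECT supplier, SUM(cost) as result
FROM products
GROUP BY supplier

Result:
  SupplierC: 8.48
  SupplierD: 187.59
  SupplierE: 139.61
  SupplierF: 131.29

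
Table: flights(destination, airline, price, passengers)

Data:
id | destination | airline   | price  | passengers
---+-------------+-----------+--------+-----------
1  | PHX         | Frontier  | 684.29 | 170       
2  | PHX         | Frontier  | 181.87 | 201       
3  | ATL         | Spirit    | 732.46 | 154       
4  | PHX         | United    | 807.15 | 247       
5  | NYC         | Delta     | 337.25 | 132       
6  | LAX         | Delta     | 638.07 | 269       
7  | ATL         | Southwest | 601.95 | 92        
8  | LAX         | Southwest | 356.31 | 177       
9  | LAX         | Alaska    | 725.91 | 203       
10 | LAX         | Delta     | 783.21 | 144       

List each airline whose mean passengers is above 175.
SELECT airline, AVG(passengers)
FROM flights
GROUP BY airline
HAVING AVG(passengers) > 175

Result:
  Alaska: avg=203.00
  Delta: avg=181.67
  Frontier: avg=185.50
  United: avg=247.00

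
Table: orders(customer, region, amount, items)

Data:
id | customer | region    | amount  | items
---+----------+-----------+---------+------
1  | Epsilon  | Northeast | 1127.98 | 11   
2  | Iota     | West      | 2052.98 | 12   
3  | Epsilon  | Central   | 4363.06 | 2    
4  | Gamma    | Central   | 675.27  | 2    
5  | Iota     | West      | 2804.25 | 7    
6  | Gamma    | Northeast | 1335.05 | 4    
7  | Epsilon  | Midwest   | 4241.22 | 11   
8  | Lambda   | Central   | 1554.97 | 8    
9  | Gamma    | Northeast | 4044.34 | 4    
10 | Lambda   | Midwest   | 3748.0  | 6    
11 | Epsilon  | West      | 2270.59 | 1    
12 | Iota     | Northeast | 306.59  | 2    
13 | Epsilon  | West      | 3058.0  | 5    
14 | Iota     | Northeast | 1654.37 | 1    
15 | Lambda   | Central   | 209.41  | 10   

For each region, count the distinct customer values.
SELECT region, COUNT(DISTINCT customer)
FROM orders
GROUP BY region

Result:
  Central: 3 distinct
  Midwest: 2 distinct
  Northeast: 3 distinct
  West: 2 distinct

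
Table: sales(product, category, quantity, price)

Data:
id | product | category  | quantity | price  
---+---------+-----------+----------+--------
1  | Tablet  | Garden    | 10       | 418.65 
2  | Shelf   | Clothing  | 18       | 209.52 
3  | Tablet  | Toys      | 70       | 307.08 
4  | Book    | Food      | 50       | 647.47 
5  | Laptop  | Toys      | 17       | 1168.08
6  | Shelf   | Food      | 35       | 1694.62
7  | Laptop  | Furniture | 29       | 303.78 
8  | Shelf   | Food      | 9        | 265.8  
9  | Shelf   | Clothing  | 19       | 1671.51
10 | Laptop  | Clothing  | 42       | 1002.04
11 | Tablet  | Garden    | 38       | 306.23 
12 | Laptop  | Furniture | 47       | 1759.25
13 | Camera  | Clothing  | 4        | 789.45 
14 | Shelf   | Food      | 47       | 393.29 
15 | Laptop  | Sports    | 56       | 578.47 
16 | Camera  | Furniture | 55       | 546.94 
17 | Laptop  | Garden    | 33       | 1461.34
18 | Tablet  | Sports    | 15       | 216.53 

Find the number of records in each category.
SELECT category, COUNT(*) as count
FROM sales
GROUP BY category

Result:
  Clothing: 4
  Food: 4
  Furniture: 3
  Garden: 3
  Sports: 2
  Toys: 2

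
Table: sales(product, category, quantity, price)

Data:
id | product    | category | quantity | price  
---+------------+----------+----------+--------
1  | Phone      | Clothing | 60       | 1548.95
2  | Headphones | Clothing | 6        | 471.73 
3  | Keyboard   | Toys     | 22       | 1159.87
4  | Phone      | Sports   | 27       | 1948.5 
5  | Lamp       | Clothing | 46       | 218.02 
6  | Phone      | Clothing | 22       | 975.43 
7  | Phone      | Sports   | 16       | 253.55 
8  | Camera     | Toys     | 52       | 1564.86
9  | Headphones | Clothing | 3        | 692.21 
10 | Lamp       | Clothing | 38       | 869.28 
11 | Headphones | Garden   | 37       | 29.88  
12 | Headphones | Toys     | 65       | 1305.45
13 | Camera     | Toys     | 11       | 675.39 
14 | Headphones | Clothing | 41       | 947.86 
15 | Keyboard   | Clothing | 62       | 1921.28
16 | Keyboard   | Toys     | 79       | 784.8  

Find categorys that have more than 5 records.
SELECT category, COUNT(*) as cnt
FROM sales
GROUP BY category
HAVING COUNT(*) > 5

Result:
  Clothing: 8

Note: HAVING filters groups after aggregation, WHERE filters rows before.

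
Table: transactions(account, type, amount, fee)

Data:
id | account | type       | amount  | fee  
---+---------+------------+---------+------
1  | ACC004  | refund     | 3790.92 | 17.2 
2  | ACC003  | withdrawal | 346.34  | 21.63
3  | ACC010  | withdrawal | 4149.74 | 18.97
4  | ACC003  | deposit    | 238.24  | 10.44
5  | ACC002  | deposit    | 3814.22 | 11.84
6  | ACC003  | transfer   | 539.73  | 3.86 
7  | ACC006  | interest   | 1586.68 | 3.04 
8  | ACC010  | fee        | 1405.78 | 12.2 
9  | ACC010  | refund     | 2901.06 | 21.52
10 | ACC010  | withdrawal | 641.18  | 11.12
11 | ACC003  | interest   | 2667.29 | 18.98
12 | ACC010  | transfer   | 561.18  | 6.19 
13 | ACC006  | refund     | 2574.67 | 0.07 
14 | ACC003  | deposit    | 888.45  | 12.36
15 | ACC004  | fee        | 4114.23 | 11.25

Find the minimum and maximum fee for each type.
SELECT type, MIN(fee), MAX(fee)
FROM transactions
GROUP BY type

Result:
  deposit: min=10.44, max=12.36
  fee: min=11.25, max=12.20
  interest: min=3.04, max=18.98
  refund: min=0.07, max=21.52
  transfer: min=3.86, max=6.19
  withdrawal: min=11.12, max=21.63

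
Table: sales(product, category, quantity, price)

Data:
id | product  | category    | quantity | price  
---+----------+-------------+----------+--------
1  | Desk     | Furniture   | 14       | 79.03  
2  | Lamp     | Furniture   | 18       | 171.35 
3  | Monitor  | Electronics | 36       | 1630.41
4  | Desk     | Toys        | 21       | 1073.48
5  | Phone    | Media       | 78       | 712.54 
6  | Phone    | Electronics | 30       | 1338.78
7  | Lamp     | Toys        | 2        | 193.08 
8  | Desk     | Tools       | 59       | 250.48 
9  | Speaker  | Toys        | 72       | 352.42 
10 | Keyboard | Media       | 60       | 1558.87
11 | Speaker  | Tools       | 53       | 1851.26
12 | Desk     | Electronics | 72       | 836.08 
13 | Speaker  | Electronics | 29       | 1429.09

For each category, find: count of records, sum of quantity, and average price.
SELECT category,
       COUNT(*) as cnt,
       SUM(quantity) as total_quantity,
       AVG(price) as avg_price
FROM sales
GROUP BY category

Result:
  Electronics: 4 records, 167 total quantity, 1308.59 avg price
  Furniture: 2 records, 32 total quantity, 125.19 avg price
  Media: 2 records, 138 total quantity, 1135.71 avg price
  Tools: 2 records, 112 total quantity, 1050.87 avg price
  Toys: 3 records, 95 total quantity, 539.66 avg price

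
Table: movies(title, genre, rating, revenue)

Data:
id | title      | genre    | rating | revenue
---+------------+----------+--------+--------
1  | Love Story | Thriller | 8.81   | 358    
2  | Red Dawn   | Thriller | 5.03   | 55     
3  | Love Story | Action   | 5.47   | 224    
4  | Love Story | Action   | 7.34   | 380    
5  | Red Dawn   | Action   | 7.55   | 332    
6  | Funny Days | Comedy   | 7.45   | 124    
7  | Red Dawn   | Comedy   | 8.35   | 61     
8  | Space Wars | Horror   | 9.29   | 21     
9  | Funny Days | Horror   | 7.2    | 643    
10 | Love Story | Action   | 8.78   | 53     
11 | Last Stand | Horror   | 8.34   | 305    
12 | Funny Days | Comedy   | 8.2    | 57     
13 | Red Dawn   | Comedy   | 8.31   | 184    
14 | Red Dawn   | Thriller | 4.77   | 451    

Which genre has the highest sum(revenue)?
SELECT genre, SUM(revenue) as val
FROM movies
GROUP BY genre
ORDER BY val DESC
LIMIT 1

Result: Action with sum(revenue) = 989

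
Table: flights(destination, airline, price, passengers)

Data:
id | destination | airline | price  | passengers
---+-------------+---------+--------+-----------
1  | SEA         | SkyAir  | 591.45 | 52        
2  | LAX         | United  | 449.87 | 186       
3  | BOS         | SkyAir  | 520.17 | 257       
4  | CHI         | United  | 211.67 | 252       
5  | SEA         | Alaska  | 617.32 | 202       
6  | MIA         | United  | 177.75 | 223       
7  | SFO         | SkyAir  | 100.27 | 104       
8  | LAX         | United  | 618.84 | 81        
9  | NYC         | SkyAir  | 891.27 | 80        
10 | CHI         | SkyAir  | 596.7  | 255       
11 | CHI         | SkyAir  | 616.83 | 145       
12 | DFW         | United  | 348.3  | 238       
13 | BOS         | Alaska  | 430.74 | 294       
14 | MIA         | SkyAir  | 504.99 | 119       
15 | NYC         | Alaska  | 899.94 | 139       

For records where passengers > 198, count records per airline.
SELECT airline, COUNT(*)
FROM flights
WHERE passengers > 198
GROUP BY airline

Note: WHERE filters rows before grouping.

Result:
  Alaska: 2
  SkyAir: 2
  United: 3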